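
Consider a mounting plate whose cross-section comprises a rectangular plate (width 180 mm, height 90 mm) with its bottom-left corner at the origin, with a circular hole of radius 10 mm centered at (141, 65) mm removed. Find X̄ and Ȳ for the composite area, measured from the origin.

plate: A = 180 × 90 = 16200.00, centroid at (90.00, 45.00).
hole: A = −π·10² = -314.16, centroid at (141.00, 65.00).
ΣA = 15885.84 mm², ΣAX̄ = 1413703.54 mm³, ΣAȲ = 708579.65 mm³.
X̄ = 1413703.54/15885.84 = 88.99 mm; Ȳ = 708579.65/15885.84 = 44.60 mm.

X̄ = 88.99 mm, Ȳ = 44.60 mm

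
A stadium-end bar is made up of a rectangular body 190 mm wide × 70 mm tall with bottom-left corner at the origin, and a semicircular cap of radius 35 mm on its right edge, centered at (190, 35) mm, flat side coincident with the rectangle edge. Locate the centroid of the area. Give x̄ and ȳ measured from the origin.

x̄ = 108.88 mm, ȳ = 35.00 mm

Part | A | x̄ᵢ | ȳᵢ | A·x̄ᵢ | A·ȳᵢ
rectangular body | 13300.00 | 95.00 | 35.00 | 1263500.00 | 465500.00
semicircular end | 1924.23 | 204.85 | 35.00 | 394186.18 | 67347.89
Σ | 15224.23 |  |  | 1657686.18 | 532847.89
x̄ = 1657686.18 / 15224.23 = 108.88 mm
ȳ = 532847.89 / 15224.23 = 35.00 mm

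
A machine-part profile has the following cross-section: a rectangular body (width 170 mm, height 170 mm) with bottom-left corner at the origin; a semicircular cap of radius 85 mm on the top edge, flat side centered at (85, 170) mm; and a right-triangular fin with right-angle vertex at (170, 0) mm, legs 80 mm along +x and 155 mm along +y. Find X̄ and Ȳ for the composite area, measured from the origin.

X̄ = 99.91 mm, Ȳ = 110.13 mm

rectangular body: A = 170 × 170 = 28900.00, centroid at (85.00, 85.00).
semicircular top: A = ½π·85² = 11349.00, centroid at (85.00, 206.08).
triangular fin: A = ½·80·155 = 6200.00, centroid at (196.67, 51.67).
ΣA = 46449.00 mm²
ΣAX̄ = (28900.00)(85.00) + (11349.00)(85.00) + (6200.00)(196.67) = 4640498.63 mm³
ΣAȲ = (28900.00)(85.00) + (11349.00)(206.08) + (6200.00)(51.67) = 5115580.59 mm³
X̄ = 4640498.63 / 46449.00 = 99.91 mm
Ȳ = 5115580.59 / 46449.00 = 110.13 mm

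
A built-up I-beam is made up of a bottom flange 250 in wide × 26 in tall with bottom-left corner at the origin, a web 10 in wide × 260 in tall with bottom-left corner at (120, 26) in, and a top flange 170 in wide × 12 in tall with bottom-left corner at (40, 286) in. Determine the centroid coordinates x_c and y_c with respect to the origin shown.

bottom flange: A = 250 × 26 = 6500.00, centroid at (125.00, 13.00).
web: A = 10 × 260 = 2600.00, centroid at (125.00, 156.00).
top flange: A = 170 × 12 = 2040.00, centroid at (125.00, 292.00).
ΣA = 11140.00 in², ΣAx_c = 1392500.00 in³, ΣAy_c = 1085780.00 in³.
x_c = 1392500.00/11140.00 = 125.00 in; y_c = 1085780.00/11140.00 = 97.47 in.

x_c = 125.00 in, y_c = 97.47 in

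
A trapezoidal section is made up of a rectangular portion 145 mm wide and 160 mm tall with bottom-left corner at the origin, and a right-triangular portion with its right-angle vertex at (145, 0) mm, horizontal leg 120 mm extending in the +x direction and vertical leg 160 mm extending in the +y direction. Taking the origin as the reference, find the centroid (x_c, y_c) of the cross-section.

rectangular portion: A = 145 × 160 = 23200.00, centroid at (72.50, 80.00).
triangular portion: A = ½·120·160 = 9600.00, centroid at (185.00, 53.33).
ΣA = 32800.00 mm²
ΣAx_c = (23200.00)(72.50) + (9600.00)(185.00) = 3458000.00 mm³
ΣAy_c = (23200.00)(80.00) + (9600.00)(53.33) = 2368000.00 mm³
x_c = 3458000.00 / 32800.00 = 105.43 mm
y_c = 2368000.00 / 32800.00 = 72.20 mm

x_c = 105.43 mm, y_c = 72.20 mm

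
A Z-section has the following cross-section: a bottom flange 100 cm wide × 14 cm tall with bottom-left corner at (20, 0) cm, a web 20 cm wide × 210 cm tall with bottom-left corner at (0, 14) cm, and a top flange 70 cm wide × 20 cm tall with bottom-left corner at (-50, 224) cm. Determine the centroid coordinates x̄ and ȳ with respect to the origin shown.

x̄ = 17.00 cm, ȳ = 119.60 cm

bottom flange: A = 100 × 14 = 1400.00, centroid at (70.00, 7.00).
web: A = 20 × 210 = 4200.00, centroid at (10.00, 119.00).
top flange: A = 70 × 20 = 1400.00, centroid at (-15.00, 234.00).
ΣA = 7000.00 cm², ΣAx̄ = 119000.00 cm³, ΣAȳ = 837200.00 cm³.
x̄ = 119000.00/7000.00 = 17.00 cm; ȳ = 837200.00/7000.00 = 119.60 cm.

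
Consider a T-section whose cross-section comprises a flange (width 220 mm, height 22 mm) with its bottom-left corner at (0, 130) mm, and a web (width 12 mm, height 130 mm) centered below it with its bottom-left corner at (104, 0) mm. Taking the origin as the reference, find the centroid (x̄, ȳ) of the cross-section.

x̄ = 110.00 mm, ȳ = 122.47 mm

Part | A | x̄ᵢ | ȳᵢ | A·x̄ᵢ | A·ȳᵢ
web | 1560.00 | 110.00 | 65.00 | 171600.00 | 101400.00
flange | 4840.00 | 110.00 | 141.00 | 532400.00 | 682440.00
Σ | 6400.00 |  |  | 704000.00 | 783840.00
x̄ = 704000.00 / 6400.00 = 110.00 mm
ȳ = 783840.00 / 6400.00 = 122.47 mm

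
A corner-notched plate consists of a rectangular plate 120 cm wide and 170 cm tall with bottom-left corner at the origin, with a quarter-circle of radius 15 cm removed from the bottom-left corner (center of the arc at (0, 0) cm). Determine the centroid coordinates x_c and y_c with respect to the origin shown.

x_c = 60.47 cm, y_c = 85.69 cm

plate: A = 120 × 170 = 20400.00, centroid at (60.00, 85.00).
removed quarter-circle: A = −¼π·15² = -176.71, centroid at (6.37, 6.37).
ΣA = 20223.29 cm²
ΣAx_c = (20400.00)(60.00) + (-176.71)(6.37) = 1222875.00 cm³
ΣAy_c = (20400.00)(85.00) + (-176.71)(6.37) = 1732875.00 cm³
x_c = 1222875.00 / 20223.29 = 60.47 cm
y_c = 1732875.00 / 20223.29 = 85.69 cm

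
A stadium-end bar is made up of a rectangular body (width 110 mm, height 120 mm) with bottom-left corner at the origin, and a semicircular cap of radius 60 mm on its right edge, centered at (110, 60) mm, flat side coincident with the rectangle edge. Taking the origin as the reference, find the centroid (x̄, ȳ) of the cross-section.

Part | A | x̄ᵢ | ȳᵢ | A·x̄ᵢ | A·ȳᵢ
rectangular body | 13200.00 | 55.00 | 60.00 | 726000.00 | 792000.00
semicircular end | 5654.87 | 135.46 | 60.00 | 766035.35 | 339292.01
Σ | 18854.87 |  |  | 1492035.35 | 1131292.01
x̄ = 1492035.35 / 18854.87 = 79.13 mm
ȳ = 1131292.01 / 18854.87 = 60.00 mm

x̄ = 79.13 mm, ȳ = 60.00 mm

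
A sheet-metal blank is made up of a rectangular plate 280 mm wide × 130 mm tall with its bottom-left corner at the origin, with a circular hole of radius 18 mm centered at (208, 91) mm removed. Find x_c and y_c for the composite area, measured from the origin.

Part | A | x̄ᵢ | ȳᵢ | A·x̄ᵢ | A·ȳᵢ
plate | 36400.00 | 140.00 | 65.00 | 5096000.00 | 2366000.00
hole | -1017.88 | 208.00 | 91.00 | -211718.21 | -92626.72
Σ | 35382.12 |  |  | 4884281.79 | 2273373.28
x_c = 4884281.79 / 35382.12 = 138.04 mm
y_c = 2273373.28 / 35382.12 = 64.25 mm

x_c = 138.04 mm, y_c = 64.25 mm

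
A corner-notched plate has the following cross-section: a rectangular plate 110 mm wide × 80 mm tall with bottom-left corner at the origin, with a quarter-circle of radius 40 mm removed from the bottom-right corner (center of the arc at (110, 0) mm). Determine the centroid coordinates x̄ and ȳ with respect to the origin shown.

x̄ = 48.67 mm, ȳ = 43.84 mm

plate: A = 110 × 80 = 8800.00, centroid at (55.00, 40.00).
removed quarter-circle: A = −¼π·40² = -1256.64, centroid at (93.02, 16.98).
ΣA = 7543.36 mm²
ΣAx̄ = (8800.00)(55.00) + (-1256.64)(93.02) = 367103.26 mm³
ΣAȳ = (8800.00)(40.00) + (-1256.64)(16.98) = 330666.67 mm³
x̄ = 367103.26 / 7543.36 = 48.67 mm
ȳ = 330666.67 / 7543.36 = 43.84 mm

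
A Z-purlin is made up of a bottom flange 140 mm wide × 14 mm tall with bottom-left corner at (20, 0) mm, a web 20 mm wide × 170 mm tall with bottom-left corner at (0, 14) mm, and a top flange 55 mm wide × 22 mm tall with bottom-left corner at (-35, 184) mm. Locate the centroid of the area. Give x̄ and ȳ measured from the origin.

bottom flange: A = 140 × 14 = 1960.00, centroid at (90.00, 7.00).
web: A = 20 × 170 = 3400.00, centroid at (10.00, 99.00).
top flange: A = 55 × 22 = 1210.00, centroid at (-7.50, 195.00).
ΣA = 6570.00 mm²
ΣAx̄ = (1960.00)(90.00) + (3400.00)(10.00) + (1210.00)(-7.50) = 201325.00 mm³
ΣAȳ = (1960.00)(7.00) + (3400.00)(99.00) + (1210.00)(195.00) = 586270.00 mm³
x̄ = 201325.00 / 6570.00 = 30.64 mm
ȳ = 586270.00 / 6570.00 = 89.23 mm

x̄ = 30.64 mm, ȳ = 89.23 mm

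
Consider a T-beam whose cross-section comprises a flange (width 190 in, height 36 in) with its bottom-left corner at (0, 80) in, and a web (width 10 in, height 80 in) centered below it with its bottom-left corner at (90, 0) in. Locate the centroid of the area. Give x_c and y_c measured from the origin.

Part | A | x̄ᵢ | ȳᵢ | A·x̄ᵢ | A·ȳᵢ
web | 800.00 | 95.00 | 40.00 | 76000.00 | 32000.00
flange | 6840.00 | 95.00 | 98.00 | 649800.00 | 670320.00
Σ | 7640.00 |  |  | 725800.00 | 702320.00
x_c = 725800.00 / 7640.00 = 95.00 in
y_c = 702320.00 / 7640.00 = 91.93 in

x_c = 95.00 in, y_c = 91.93 in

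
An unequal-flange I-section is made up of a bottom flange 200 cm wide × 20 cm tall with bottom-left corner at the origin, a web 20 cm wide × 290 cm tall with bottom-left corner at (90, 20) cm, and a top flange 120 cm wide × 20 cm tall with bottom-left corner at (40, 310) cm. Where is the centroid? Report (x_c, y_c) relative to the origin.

bottom flange: A = 200 × 20 = 4000.00, centroid at (100.00, 10.00).
web: A = 20 × 290 = 5800.00, centroid at (100.00, 165.00).
top flange: A = 120 × 20 = 2400.00, centroid at (100.00, 320.00).
ΣA = 12200.00 cm²
ΣAx_c = (4000.00)(100.00) + (5800.00)(100.00) + (2400.00)(100.00) = 1220000.00 cm³
ΣAy_c = (4000.00)(10.00) + (5800.00)(165.00) + (2400.00)(320.00) = 1765000.00 cm³
x_c = 1220000.00 / 12200.00 = 100.00 cm
y_c = 1765000.00 / 12200.00 = 144.67 cm

x_c = 100.00 cm, y_c = 144.67 cm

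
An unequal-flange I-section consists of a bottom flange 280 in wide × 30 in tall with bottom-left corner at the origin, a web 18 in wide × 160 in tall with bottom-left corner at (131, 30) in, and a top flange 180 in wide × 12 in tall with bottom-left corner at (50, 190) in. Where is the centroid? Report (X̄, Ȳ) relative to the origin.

X̄ = 140.00 in, Ȳ = 64.45 in

bottom flange: A = 280 × 30 = 8400.00, centroid at (140.00, 15.00).
web: A = 18 × 160 = 2880.00, centroid at (140.00, 110.00).
top flange: A = 180 × 12 = 2160.00, centroid at (140.00, 196.00).
ΣA = 13440.00 in², ΣAX̄ = 1881600.00 in³, ΣAȲ = 866160.00 in³.
X̄ = 1881600.00/13440.00 = 140.00 in; Ȳ = 866160.00/13440.00 = 64.45 in.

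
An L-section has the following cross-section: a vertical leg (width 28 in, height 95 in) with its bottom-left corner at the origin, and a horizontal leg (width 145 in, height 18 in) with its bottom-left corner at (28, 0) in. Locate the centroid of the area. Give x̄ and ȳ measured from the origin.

x̄ = 56.84 in, ȳ = 28.43 in

vertical leg: A = 28 × 95 = 2660.00, centroid at (14.00, 47.50).
horizontal leg: A = 145 × 18 = 2610.00, centroid at (100.50, 9.00).
ΣA = 5270.00 in²
ΣAx̄ = (2660.00)(14.00) + (2610.00)(100.50) = 299545.00 in³
ΣAȳ = (2660.00)(47.50) + (2610.00)(9.00) = 149840.00 in³
x̄ = 299545.00 / 5270.00 = 56.84 in
ȳ = 149840.00 / 5270.00 = 28.43 in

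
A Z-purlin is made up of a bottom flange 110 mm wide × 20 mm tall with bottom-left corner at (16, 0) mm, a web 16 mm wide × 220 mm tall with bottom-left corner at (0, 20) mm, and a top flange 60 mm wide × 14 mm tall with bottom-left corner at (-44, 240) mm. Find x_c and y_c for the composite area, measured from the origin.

bottom flange: A = 110 × 20 = 2200.00, centroid at (71.00, 10.00).
web: A = 16 × 220 = 3520.00, centroid at (8.00, 130.00).
top flange: A = 60 × 14 = 840.00, centroid at (-14.00, 247.00).
ΣA = 6560.00 mm², ΣAx_c = 172600.00 mm³, ΣAy_c = 687080.00 mm³.
x_c = 172600.00/6560.00 = 26.31 mm; y_c = 687080.00/6560.00 = 104.74 mm.

x_c = 26.31 mm, y_c = 104.74 mm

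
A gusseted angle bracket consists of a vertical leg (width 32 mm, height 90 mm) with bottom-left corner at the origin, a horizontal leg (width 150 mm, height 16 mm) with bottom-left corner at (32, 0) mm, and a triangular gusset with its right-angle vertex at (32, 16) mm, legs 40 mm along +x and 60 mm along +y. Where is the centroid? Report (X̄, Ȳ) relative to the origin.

Part | A | x̄ᵢ | ȳᵢ | A·x̄ᵢ | A·ȳᵢ
vertical leg | 2880.00 | 16.00 | 45.00 | 46080.00 | 129600.00
horizontal leg | 2400.00 | 107.00 | 8.00 | 256800.00 | 19200.00
gusset | 1200.00 | 45.33 | 36.00 | 54400.00 | 43200.00
Σ | 6480.00 |  |  | 357280.00 | 192000.00
X̄ = 357280.00 / 6480.00 = 55.14 mm
Ȳ = 192000.00 / 6480.00 = 29.63 mm

X̄ = 55.14 mm, Ȳ = 29.63 mm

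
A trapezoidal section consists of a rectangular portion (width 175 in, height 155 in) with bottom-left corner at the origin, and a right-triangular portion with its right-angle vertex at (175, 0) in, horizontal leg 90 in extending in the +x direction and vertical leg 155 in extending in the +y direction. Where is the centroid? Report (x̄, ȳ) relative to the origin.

x̄ = 111.53 in, ȳ = 72.22 in

rectangular portion: A = 175 × 155 = 27125.00, centroid at (87.50, 77.50).
triangular portion: A = ½·90·155 = 6975.00, centroid at (205.00, 51.67).
ΣA = 34100.00 in², ΣAx̄ = 3803312.50 in³, ΣAȳ = 2462562.50 in³.
x̄ = 3803312.50/34100.00 = 111.53 in; ȳ = 2462562.50/34100.00 = 72.22 in.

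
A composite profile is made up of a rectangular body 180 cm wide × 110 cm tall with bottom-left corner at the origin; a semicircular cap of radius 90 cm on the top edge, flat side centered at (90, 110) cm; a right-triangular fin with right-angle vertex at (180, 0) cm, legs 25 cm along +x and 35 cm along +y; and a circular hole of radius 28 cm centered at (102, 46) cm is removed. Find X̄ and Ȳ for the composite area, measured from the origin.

Part | A | x̄ᵢ | ȳᵢ | A·x̄ᵢ | A·ȳᵢ
rectangular body | 19800.00 | 90.00 | 55.00 | 1782000.00 | 1089000.00
semicircular top | 12723.45 | 90.00 | 148.20 | 1145110.52 | 1885579.53
triangular fin | 437.50 | 188.33 | 11.67 | 82395.83 | 5104.17
hole | -2463.01 | 102.00 | 46.00 | -251226.88 | -113298.40
Σ | 30497.94 |  |  | 2758279.47 | 2866385.30
X̄ = 2758279.47 / 30497.94 = 90.44 cm
Ȳ = 2866385.30 / 30497.94 = 93.99 cm

X̄ = 90.44 cm, Ȳ = 93.99 cm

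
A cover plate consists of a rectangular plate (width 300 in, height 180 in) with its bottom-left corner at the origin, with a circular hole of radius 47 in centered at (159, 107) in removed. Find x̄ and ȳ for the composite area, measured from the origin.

x̄ = 148.67 in, ȳ = 87.49 in

plate: A = 300 × 180 = 54000.00, centroid at (150.00, 90.00).
hole: A = −π·47² = -6939.78, centroid at (159.00, 107.00).
ΣA = 47060.22 in², ΣAx̄ = 6996575.27 in³, ΣAȳ = 4117443.74 in³.
x̄ = 6996575.27/47060.22 = 148.67 in; ȳ = 4117443.74/47060.22 = 87.49 in.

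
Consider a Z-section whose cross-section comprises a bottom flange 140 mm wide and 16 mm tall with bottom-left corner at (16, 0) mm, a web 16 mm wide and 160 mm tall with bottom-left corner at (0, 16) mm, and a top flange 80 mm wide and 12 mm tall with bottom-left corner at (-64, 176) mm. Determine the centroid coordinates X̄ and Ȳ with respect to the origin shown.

X̄ = 33.00 mm, Ȳ = 76.11 mm

bottom flange: A = 140 × 16 = 2240.00, centroid at (86.00, 8.00).
web: A = 16 × 160 = 2560.00, centroid at (8.00, 96.00).
top flange: A = 80 × 12 = 960.00, centroid at (-24.00, 182.00).
ΣA = 5760.00 mm²
ΣAX̄ = (2240.00)(86.00) + (2560.00)(8.00) + (960.00)(-24.00) = 190080.00 mm³
ΣAȲ = (2240.00)(8.00) + (2560.00)(96.00) + (960.00)(182.00) = 438400.00 mm³
X̄ = 190080.00 / 5760.00 = 33.00 mm
Ȳ = 438400.00 / 5760.00 = 76.11 mm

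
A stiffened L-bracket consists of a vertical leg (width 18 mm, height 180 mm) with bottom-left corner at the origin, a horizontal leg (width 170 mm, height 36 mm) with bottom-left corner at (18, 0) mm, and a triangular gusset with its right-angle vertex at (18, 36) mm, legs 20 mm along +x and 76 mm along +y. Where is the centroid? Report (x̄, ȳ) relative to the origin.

Part | A | x̄ᵢ | ȳᵢ | A·x̄ᵢ | A·ȳᵢ
vertical leg | 3240.00 | 9.00 | 90.00 | 29160.00 | 291600.00
horizontal leg | 6120.00 | 103.00 | 18.00 | 630360.00 | 110160.00
gusset | 760.00 | 24.67 | 61.33 | 18746.67 | 46613.33
Σ | 10120.00 |  |  | 678266.67 | 448373.33
x̄ = 678266.67 / 10120.00 = 67.02 mm
ȳ = 448373.33 / 10120.00 = 44.31 mm

x̄ = 67.02 mm, ȳ = 44.31 mm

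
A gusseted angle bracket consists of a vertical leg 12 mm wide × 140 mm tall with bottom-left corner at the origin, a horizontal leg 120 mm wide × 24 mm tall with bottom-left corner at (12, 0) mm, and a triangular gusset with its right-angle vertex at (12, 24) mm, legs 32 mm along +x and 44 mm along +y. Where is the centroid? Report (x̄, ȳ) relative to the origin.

x̄ = 44.34 mm, ȳ = 34.08 mm

Part | A | x̄ᵢ | ȳᵢ | A·x̄ᵢ | A·ȳᵢ
vertical leg | 1680.00 | 6.00 | 70.00 | 10080.00 | 117600.00
horizontal leg | 2880.00 | 72.00 | 12.00 | 207360.00 | 34560.00
gusset | 704.00 | 22.67 | 38.67 | 15957.33 | 27221.33
Σ | 5264.00 |  |  | 233397.33 | 179381.33
x̄ = 233397.33 / 5264.00 = 44.34 mm
ȳ = 179381.33 / 5264.00 = 34.08 mm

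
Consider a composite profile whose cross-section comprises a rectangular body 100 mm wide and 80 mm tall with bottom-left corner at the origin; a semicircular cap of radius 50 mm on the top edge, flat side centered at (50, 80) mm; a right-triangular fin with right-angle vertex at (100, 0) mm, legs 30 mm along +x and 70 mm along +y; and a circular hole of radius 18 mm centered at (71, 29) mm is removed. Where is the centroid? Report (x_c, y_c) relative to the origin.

rectangular body: A = 100 × 80 = 8000.00, centroid at (50.00, 40.00).
semicircular top: A = ½π·50² = 3926.99, centroid at (50.00, 101.22).
triangular fin: A = ½·30·70 = 1050.00, centroid at (110.00, 23.33).
hole: A = −π·18² = -1017.88, centroid at (71.00, 29.00).
ΣA = 11959.11 mm²
ΣAx_c = (8000.00)(50.00) + (3926.99)(50.00) + (1050.00)(110.00) + (-1017.88)(71.00) = 639580.34 mm³
ΣAy_c = (8000.00)(40.00) + (3926.99)(101.22) + (1050.00)(23.33) + (-1017.88)(29.00) = 712474.19 mm³
x_c = 639580.34 / 11959.11 = 53.48 mm
y_c = 712474.19 / 11959.11 = 59.58 mm

x_c = 53.48 mm, y_c = 59.58 mm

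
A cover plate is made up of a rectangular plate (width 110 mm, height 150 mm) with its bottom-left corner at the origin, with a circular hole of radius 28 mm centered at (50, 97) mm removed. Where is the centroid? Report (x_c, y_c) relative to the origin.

x_c = 55.88 mm, y_c = 71.14 mm

plate: A = 110 × 150 = 16500.00, centroid at (55.00, 75.00).
hole: A = −π·28² = -2463.01, centroid at (50.00, 97.00).
ΣA = 14036.99 mm²
ΣAx_c = (16500.00)(55.00) + (-2463.01)(50.00) = 784349.57 mm³
ΣAy_c = (16500.00)(75.00) + (-2463.01)(97.00) = 998588.16 mm³
x_c = 784349.57 / 14036.99 = 55.88 mm
y_c = 998588.16 / 14036.99 = 71.14 mm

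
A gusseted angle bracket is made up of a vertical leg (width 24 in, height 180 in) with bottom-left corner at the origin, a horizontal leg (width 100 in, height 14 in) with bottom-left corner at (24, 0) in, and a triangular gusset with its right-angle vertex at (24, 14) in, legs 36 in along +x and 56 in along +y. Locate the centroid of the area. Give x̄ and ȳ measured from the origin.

x̄ = 28.50 in, ȳ = 64.14 in

Part | A | x̄ᵢ | ȳᵢ | A·x̄ᵢ | A·ȳᵢ
vertical leg | 4320.00 | 12.00 | 90.00 | 51840.00 | 388800.00
horizontal leg | 1400.00 | 74.00 | 7.00 | 103600.00 | 9800.00
gusset | 1008.00 | 36.00 | 32.67 | 36288.00 | 32928.00
Σ | 6728.00 |  |  | 191728.00 | 431528.00
x̄ = 191728.00 / 6728.00 = 28.50 in
ȳ = 431528.00 / 6728.00 = 64.14 in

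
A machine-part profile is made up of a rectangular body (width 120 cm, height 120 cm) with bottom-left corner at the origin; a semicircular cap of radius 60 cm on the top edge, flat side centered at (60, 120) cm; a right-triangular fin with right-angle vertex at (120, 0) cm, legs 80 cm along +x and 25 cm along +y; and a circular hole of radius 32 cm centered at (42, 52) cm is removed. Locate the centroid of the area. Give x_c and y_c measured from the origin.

rectangular body: A = 120 × 120 = 14400.00, centroid at (60.00, 60.00).
semicircular top: A = ½π·60² = 5654.87, centroid at (60.00, 145.46).
triangular fin: A = ½·80·25 = 1000.00, centroid at (146.67, 8.33).
hole: A = −π·32² = -3216.99, centroid at (42.00, 52.00).
ΣA = 17837.88 cm², ΣAx_c = 1214845.06 cm³, ΣAy_c = 1527633.82 cm³.
x_c = 1214845.06/17837.88 = 68.10 cm; y_c = 1527633.82/17837.88 = 85.64 cm.

x_c = 68.10 cm, y_c = 85.64 cm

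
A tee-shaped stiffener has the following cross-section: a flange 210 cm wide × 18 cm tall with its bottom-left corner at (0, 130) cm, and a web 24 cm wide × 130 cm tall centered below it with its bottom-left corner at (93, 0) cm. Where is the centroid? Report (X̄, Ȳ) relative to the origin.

web: A = 24 × 130 = 3120.00, centroid at (105.00, 65.00).
flange: A = 210 × 18 = 3780.00, centroid at (105.00, 139.00).
ΣA = 6900.00 cm²
ΣAX̄ = (3120.00)(105.00) + (3780.00)(105.00) = 724500.00 cm³
ΣAȲ = (3120.00)(65.00) + (3780.00)(139.00) = 728220.00 cm³
X̄ = 724500.00 / 6900.00 = 105.00 cm
Ȳ = 728220.00 / 6900.00 = 105.54 cm

X̄ = 105.00 cm, Ȳ = 105.54 cm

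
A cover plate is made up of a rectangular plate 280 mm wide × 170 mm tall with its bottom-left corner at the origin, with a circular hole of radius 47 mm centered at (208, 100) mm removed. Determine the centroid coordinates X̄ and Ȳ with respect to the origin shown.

X̄ = 128.39 mm, Ȳ = 82.44 mm

plate: A = 280 × 170 = 47600.00, centroid at (140.00, 85.00).
hole: A = −π·47² = -6939.78, centroid at (208.00, 100.00).
ΣA = 40660.22 mm²
ΣAX̄ = (47600.00)(140.00) + (-6939.78)(208.00) = 5220526.14 mm³
ΣAȲ = (47600.00)(85.00) + (-6939.78)(100.00) = 3352022.18 mm³
X̄ = 5220526.14 / 40660.22 = 128.39 mm
Ȳ = 3352022.18 / 40660.22 = 82.44 mm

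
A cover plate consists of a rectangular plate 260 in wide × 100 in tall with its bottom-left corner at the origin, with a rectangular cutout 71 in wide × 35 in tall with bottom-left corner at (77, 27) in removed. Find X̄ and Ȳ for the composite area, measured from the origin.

X̄ = 131.85 in, Ȳ = 50.58 in

Part | A | x̄ᵢ | ȳᵢ | A·x̄ᵢ | A·ȳᵢ
plate | 26000.00 | 130.00 | 50.00 | 3380000.00 | 1300000.00
hole | -2485.00 | 112.50 | 44.50 | -279562.50 | -110582.50
Σ | 23515.00 |  |  | 3100437.50 | 1189417.50
X̄ = 3100437.50 / 23515.00 = 131.85 in
Ȳ = 1189417.50 / 23515.00 = 50.58 in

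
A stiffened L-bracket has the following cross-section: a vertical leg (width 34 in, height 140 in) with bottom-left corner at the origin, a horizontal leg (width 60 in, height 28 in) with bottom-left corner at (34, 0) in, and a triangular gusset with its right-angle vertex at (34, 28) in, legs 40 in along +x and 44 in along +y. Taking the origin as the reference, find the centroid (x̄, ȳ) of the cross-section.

Part | A | x̄ᵢ | ȳᵢ | A·x̄ᵢ | A·ȳᵢ
vertical leg | 4760.00 | 17.00 | 70.00 | 80920.00 | 333200.00
horizontal leg | 1680.00 | 64.00 | 14.00 | 107520.00 | 23520.00
gusset | 880.00 | 47.33 | 42.67 | 41653.33 | 37546.67
Σ | 7320.00 |  |  | 230093.33 | 394266.67
x̄ = 230093.33 / 7320.00 = 31.43 in
ȳ = 394266.67 / 7320.00 = 53.86 in

x̄ = 31.43 in, ȳ = 53.86 in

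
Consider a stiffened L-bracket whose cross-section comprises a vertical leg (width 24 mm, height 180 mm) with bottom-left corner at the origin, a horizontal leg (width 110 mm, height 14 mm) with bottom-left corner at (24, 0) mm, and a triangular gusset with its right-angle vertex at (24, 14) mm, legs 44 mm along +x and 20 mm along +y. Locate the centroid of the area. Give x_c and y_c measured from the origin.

x_c = 30.24 mm, y_c = 64.87 mm

vertical leg: A = 24 × 180 = 4320.00, centroid at (12.00, 90.00).
horizontal leg: A = 110 × 14 = 1540.00, centroid at (79.00, 7.00).
gusset: A = ½·44·20 = 440.00, centroid at (38.67, 20.67).
ΣA = 6300.00 mm²
ΣAx_c = (4320.00)(12.00) + (1540.00)(79.00) + (440.00)(38.67) = 190513.33 mm³
ΣAy_c = (4320.00)(90.00) + (1540.00)(7.00) + (440.00)(20.67) = 408673.33 mm³
x_c = 190513.33 / 6300.00 = 30.24 mm
y_c = 408673.33 / 6300.00 = 64.87 mm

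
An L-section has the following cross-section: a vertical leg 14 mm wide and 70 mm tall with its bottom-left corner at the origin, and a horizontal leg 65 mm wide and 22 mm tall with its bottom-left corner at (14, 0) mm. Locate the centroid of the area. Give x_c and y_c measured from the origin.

Part | A | x̄ᵢ | ȳᵢ | A·x̄ᵢ | A·ȳᵢ
vertical leg | 980.00 | 7.00 | 35.00 | 6860.00 | 34300.00
horizontal leg | 1430.00 | 46.50 | 11.00 | 66495.00 | 15730.00
Σ | 2410.00 |  |  | 73355.00 | 50030.00
x_c = 73355.00 / 2410.00 = 30.44 mm
y_c = 50030.00 / 2410.00 = 20.76 mm

x_c = 30.44 mm, y_c = 20.76 mm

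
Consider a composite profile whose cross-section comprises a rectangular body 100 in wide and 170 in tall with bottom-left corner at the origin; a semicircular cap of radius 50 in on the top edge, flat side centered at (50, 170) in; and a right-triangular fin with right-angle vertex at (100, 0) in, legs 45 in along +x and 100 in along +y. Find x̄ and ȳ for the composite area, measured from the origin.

x̄ = 56.31 in, ȳ = 97.98 in

rectangular body: A = 100 × 170 = 17000.00, centroid at (50.00, 85.00).
semicircular top: A = ½π·50² = 3926.99, centroid at (50.00, 191.22).
triangular fin: A = ½·45·100 = 2250.00, centroid at (115.00, 33.33).
ΣA = 23176.99 in²
ΣAx̄ = (17000.00)(50.00) + (3926.99)(50.00) + (2250.00)(115.00) = 1305099.54 in³
ΣAȳ = (17000.00)(85.00) + (3926.99)(191.22) + (2250.00)(33.33) = 2270921.77 in³
x̄ = 1305099.54 / 23176.99 = 56.31 in
ȳ = 2270921.77 / 23176.99 = 97.98 in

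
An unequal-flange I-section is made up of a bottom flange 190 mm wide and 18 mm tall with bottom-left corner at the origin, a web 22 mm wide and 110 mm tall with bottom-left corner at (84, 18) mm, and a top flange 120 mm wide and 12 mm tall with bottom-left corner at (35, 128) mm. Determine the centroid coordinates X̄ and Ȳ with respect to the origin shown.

Part | A | x̄ᵢ | ȳᵢ | A·x̄ᵢ | A·ȳᵢ
bottom flange | 3420.00 | 95.00 | 9.00 | 324900.00 | 30780.00
web | 2420.00 | 95.00 | 73.00 | 229900.00 | 176660.00
top flange | 1440.00 | 95.00 | 134.00 | 136800.00 | 192960.00
Σ | 7280.00 |  |  | 691600.00 | 400400.00
X̄ = 691600.00 / 7280.00 = 95.00 mm
Ȳ = 400400.00 / 7280.00 = 55.00 mm

X̄ = 95.00 mm, Ȳ = 55.00 mm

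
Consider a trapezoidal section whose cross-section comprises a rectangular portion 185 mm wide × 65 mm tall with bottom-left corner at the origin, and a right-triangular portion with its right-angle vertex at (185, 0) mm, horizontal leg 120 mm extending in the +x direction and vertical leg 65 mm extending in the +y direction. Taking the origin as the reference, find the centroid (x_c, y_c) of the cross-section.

x_c = 124.95 mm, y_c = 29.85 mm

rectangular portion: A = 185 × 65 = 12025.00, centroid at (92.50, 32.50).
triangular portion: A = ½·120·65 = 3900.00, centroid at (225.00, 21.67).
ΣA = 15925.00 mm²
ΣAx_c = (12025.00)(92.50) + (3900.00)(225.00) = 1989812.50 mm³
ΣAy_c = (12025.00)(32.50) + (3900.00)(21.67) = 475312.50 mm³
x_c = 1989812.50 / 15925.00 = 124.95 mm
y_c = 475312.50 / 15925.00 = 29.85 mm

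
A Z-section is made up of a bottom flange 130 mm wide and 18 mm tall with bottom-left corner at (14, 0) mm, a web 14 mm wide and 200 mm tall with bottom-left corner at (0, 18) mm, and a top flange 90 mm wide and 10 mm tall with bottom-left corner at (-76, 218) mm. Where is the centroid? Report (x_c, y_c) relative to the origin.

bottom flange: A = 130 × 18 = 2340.00, centroid at (79.00, 9.00).
web: A = 14 × 200 = 2800.00, centroid at (7.00, 118.00).
top flange: A = 90 × 10 = 900.00, centroid at (-31.00, 223.00).
ΣA = 6040.00 mm²
ΣAx_c = (2340.00)(79.00) + (2800.00)(7.00) + (900.00)(-31.00) = 176560.00 mm³
ΣAy_c = (2340.00)(9.00) + (2800.00)(118.00) + (900.00)(223.00) = 552160.00 mm³
x_c = 176560.00 / 6040.00 = 29.23 mm
y_c = 552160.00 / 6040.00 = 91.42 mm

x_c = 29.23 mm, y_c = 91.42 mm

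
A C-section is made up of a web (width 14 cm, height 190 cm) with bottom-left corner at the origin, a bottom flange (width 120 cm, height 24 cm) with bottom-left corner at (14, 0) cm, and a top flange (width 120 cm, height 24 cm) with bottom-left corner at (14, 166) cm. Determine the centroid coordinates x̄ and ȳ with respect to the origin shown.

web: A = 14 × 190 = 2660.00, centroid at (7.00, 95.00).
bottom flange: A = 120 × 24 = 2880.00, centroid at (74.00, 12.00).
top flange: A = 120 × 24 = 2880.00, centroid at (74.00, 178.00).
ΣA = 8420.00 cm², ΣAx̄ = 444860.00 cm³, ΣAȳ = 799900.00 cm³.
x̄ = 444860.00/8420.00 = 52.83 cm; ȳ = 799900.00/8420.00 = 95.00 cm.

x̄ = 52.83 cm, ȳ = 95.00 cm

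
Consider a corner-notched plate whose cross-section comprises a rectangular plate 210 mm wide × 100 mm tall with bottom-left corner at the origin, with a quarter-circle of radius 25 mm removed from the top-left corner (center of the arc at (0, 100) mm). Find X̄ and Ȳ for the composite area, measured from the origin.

X̄ = 107.26 mm, Ȳ = 49.06 mm

plate: A = 210 × 100 = 21000.00, centroid at (105.00, 50.00).
removed quarter-circle: A = −¼π·25² = -490.87, centroid at (10.61, 89.39).
ΣA = 20509.13 mm²
ΣAX̄ = (21000.00)(105.00) + (-490.87)(10.61) = 2199791.67 mm³
ΣAȲ = (21000.00)(50.00) + (-490.87)(89.39) = 1006120.95 mm³
X̄ = 2199791.67 / 20509.13 = 107.26 mm
Ȳ = 1006120.95 / 20509.13 = 49.06 mm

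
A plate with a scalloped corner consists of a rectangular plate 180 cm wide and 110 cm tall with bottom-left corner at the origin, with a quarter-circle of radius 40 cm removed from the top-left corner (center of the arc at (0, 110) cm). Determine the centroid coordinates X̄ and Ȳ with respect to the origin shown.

X̄ = 94.95 cm, Ȳ = 52.42 cm

plate: A = 180 × 110 = 19800.00, centroid at (90.00, 55.00).
removed quarter-circle: A = −¼π·40² = -1256.64, centroid at (16.98, 93.02).
ΣA = 18543.36 cm²
ΣAX̄ = (19800.00)(90.00) + (-1256.64)(16.98) = 1760666.67 cm³
ΣAȲ = (19800.00)(55.00) + (-1256.64)(93.02) = 972103.26 cm³
X̄ = 1760666.67 / 18543.36 = 94.95 cm
Ȳ = 972103.26 / 18543.36 = 52.42 cm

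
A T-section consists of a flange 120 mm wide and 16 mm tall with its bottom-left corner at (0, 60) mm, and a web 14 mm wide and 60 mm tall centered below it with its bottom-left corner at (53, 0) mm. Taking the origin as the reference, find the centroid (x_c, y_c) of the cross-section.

web: A = 14 × 60 = 840.00, centroid at (60.00, 30.00).
flange: A = 120 × 16 = 1920.00, centroid at (60.00, 68.00).
ΣA = 2760.00 mm²
ΣAx_c = (840.00)(60.00) + (1920.00)(60.00) = 165600.00 mm³
ΣAy_c = (840.00)(30.00) + (1920.00)(68.00) = 155760.00 mm³
x_c = 165600.00 / 2760.00 = 60.00 mm
y_c = 155760.00 / 2760.00 = 56.43 mm

x_c = 60.00 mm, y_c = 56.43 mm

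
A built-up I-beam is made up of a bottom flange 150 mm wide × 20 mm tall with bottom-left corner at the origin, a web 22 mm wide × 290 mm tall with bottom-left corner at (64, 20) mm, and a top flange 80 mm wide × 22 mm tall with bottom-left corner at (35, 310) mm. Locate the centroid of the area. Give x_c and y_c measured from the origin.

bottom flange: A = 150 × 20 = 3000.00, centroid at (75.00, 10.00).
web: A = 22 × 290 = 6380.00, centroid at (75.00, 165.00).
top flange: A = 80 × 22 = 1760.00, centroid at (75.00, 321.00).
ΣA = 11140.00 mm², ΣAx_c = 835500.00 mm³, ΣAy_c = 1647660.00 mm³.
x_c = 835500.00/11140.00 = 75.00 mm; y_c = 1647660.00/11140.00 = 147.90 mm.

x_c = 75.00 mm, y_c = 147.90 mm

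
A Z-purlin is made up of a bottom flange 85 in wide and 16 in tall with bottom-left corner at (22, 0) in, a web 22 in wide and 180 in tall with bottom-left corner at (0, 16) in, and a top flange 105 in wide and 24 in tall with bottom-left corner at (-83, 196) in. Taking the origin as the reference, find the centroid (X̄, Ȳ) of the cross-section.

Part | A | x̄ᵢ | ȳᵢ | A·x̄ᵢ | A·ȳᵢ
bottom flange | 1360.00 | 64.50 | 8.00 | 87720.00 | 10880.00
web | 3960.00 | 11.00 | 106.00 | 43560.00 | 419760.00
top flange | 2520.00 | -30.50 | 208.00 | -76860.00 | 524160.00
Σ | 7840.00 |  |  | 54420.00 | 954800.00
X̄ = 54420.00 / 7840.00 = 6.94 in
Ȳ = 954800.00 / 7840.00 = 121.79 in

X̄ = 6.94 in, Ȳ = 121.79 in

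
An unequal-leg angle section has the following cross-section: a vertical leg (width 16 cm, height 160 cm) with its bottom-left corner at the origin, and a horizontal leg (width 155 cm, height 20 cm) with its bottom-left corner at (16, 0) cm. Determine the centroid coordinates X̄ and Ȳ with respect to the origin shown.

vertical leg: A = 16 × 160 = 2560.00, centroid at (8.00, 80.00).
horizontal leg: A = 155 × 20 = 3100.00, centroid at (93.50, 10.00).
ΣA = 5660.00 cm²
ΣAX̄ = (2560.00)(8.00) + (3100.00)(93.50) = 310330.00 cm³
ΣAȲ = (2560.00)(80.00) + (3100.00)(10.00) = 235800.00 cm³
X̄ = 310330.00 / 5660.00 = 54.83 cm
Ȳ = 235800.00 / 5660.00 = 41.66 cm

X̄ = 54.83 cm, Ȳ = 41.66 cm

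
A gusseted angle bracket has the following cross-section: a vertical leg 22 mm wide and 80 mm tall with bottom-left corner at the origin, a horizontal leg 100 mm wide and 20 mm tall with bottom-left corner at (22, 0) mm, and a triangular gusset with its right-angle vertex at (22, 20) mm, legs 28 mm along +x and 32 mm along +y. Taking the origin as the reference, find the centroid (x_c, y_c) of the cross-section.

x_c = 42.16 mm, y_c = 24.75 mm

vertical leg: A = 22 × 80 = 1760.00, centroid at (11.00, 40.00).
horizontal leg: A = 100 × 20 = 2000.00, centroid at (72.00, 10.00).
gusset: A = ½·28·32 = 448.00, centroid at (31.33, 30.67).
ΣA = 4208.00 mm²
ΣAx_c = (1760.00)(11.00) + (2000.00)(72.00) + (448.00)(31.33) = 177397.33 mm³
ΣAy_c = (1760.00)(40.00) + (2000.00)(10.00) + (448.00)(30.67) = 104138.67 mm³
x_c = 177397.33 / 4208.00 = 42.16 mm
y_c = 104138.67 / 4208.00 = 24.75 mm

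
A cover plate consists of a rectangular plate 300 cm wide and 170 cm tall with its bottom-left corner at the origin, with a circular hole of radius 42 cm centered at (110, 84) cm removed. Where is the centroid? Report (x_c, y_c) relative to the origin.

Part | A | x̄ᵢ | ȳᵢ | A·x̄ᵢ | A·ȳᵢ
plate | 51000.00 | 150.00 | 85.00 | 7650000.00 | 4335000.00
hole | -5541.77 | 110.00 | 84.00 | -609594.64 | -465508.63
Σ | 45458.23 |  |  | 7040405.36 | 3869491.37
x_c = 7040405.36 / 45458.23 = 154.88 cm
y_c = 3869491.37 / 45458.23 = 85.12 cm

x_c = 154.88 cm, y_c = 85.12 cm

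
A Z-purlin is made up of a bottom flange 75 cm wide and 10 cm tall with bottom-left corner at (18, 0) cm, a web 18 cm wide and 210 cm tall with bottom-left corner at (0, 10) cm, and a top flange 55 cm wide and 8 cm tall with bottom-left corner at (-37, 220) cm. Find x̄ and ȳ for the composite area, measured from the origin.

bottom flange: A = 75 × 10 = 750.00, centroid at (55.50, 5.00).
web: A = 18 × 210 = 3780.00, centroid at (9.00, 115.00).
top flange: A = 55 × 8 = 440.00, centroid at (-9.50, 224.00).
ΣA = 4970.00 cm², ΣAx̄ = 71465.00 cm³, ΣAȳ = 537010.00 cm³.
x̄ = 71465.00/4970.00 = 14.38 cm; ȳ = 537010.00/4970.00 = 108.05 cm.

x̄ = 14.38 cm, ȳ = 108.05 cm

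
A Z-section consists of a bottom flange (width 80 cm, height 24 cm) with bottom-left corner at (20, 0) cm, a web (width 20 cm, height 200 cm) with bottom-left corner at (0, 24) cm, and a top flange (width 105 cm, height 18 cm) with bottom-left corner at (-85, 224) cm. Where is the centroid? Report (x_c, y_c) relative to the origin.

bottom flange: A = 80 × 24 = 1920.00, centroid at (60.00, 12.00).
web: A = 20 × 200 = 4000.00, centroid at (10.00, 124.00).
top flange: A = 105 × 18 = 1890.00, centroid at (-32.50, 233.00).
ΣA = 7810.00 cm²
ΣAx_c = (1920.00)(60.00) + (4000.00)(10.00) + (1890.00)(-32.50) = 93775.00 cm³
ΣAy_c = (1920.00)(12.00) + (4000.00)(124.00) + (1890.00)(233.00) = 959410.00 cm³
x_c = 93775.00 / 7810.00 = 12.01 cm
y_c = 959410.00 / 7810.00 = 122.84 cm

x_c = 12.01 cm, y_c = 122.84 cm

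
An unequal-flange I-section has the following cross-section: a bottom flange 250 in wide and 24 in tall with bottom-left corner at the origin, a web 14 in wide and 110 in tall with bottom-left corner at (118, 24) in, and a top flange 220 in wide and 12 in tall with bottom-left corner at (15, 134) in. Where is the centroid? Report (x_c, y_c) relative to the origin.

x_c = 125.00 in, y_c = 55.33 in

bottom flange: A = 250 × 24 = 6000.00, centroid at (125.00, 12.00).
web: A = 14 × 110 = 1540.00, centroid at (125.00, 79.00).
top flange: A = 220 × 12 = 2640.00, centroid at (125.00, 140.00).
ΣA = 10180.00 in²
ΣAx_c = (6000.00)(125.00) + (1540.00)(125.00) + (2640.00)(125.00) = 1272500.00 in³
ΣAy_c = (6000.00)(12.00) + (1540.00)(79.00) + (2640.00)(140.00) = 563260.00 in³
x_c = 1272500.00 / 10180.00 = 125.00 in
y_c = 563260.00 / 10180.00 = 55.33 in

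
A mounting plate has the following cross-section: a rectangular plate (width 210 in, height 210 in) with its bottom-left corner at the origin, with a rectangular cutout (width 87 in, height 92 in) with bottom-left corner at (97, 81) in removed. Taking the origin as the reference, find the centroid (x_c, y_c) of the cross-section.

Part | A | x̄ᵢ | ȳᵢ | A·x̄ᵢ | A·ȳᵢ
plate | 44100.00 | 105.00 | 105.00 | 4630500.00 | 4630500.00
hole | -8004.00 | 140.50 | 127.00 | -1124562.00 | -1016508.00
Σ | 36096.00 |  |  | 3505938.00 | 3613992.00
x_c = 3505938.00 / 36096.00 = 97.13 in
y_c = 3613992.00 / 36096.00 = 100.12 in

x_c = 97.13 in, y_c = 100.12 in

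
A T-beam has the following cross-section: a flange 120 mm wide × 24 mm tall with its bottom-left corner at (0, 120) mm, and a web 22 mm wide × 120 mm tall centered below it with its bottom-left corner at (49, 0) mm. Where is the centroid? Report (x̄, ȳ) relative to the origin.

Part | A | x̄ᵢ | ȳᵢ | A·x̄ᵢ | A·ȳᵢ
web | 2640.00 | 60.00 | 60.00 | 158400.00 | 158400.00
flange | 2880.00 | 60.00 | 132.00 | 172800.00 | 380160.00
Σ | 5520.00 |  |  | 331200.00 | 538560.00
x̄ = 331200.00 / 5520.00 = 60.00 mm
ȳ = 538560.00 / 5520.00 = 97.57 mm

x̄ = 60.00 mm, ȳ = 97.57 mm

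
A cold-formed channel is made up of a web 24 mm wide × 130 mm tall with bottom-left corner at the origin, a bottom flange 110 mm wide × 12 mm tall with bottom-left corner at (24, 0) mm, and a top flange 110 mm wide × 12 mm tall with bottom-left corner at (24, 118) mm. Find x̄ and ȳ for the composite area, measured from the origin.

web: A = 24 × 130 = 3120.00, centroid at (12.00, 65.00).
bottom flange: A = 110 × 12 = 1320.00, centroid at (79.00, 6.00).
top flange: A = 110 × 12 = 1320.00, centroid at (79.00, 124.00).
ΣA = 5760.00 mm², ΣAx̄ = 246000.00 mm³, ΣAȳ = 374400.00 mm³.
x̄ = 246000.00/5760.00 = 42.71 mm; ȳ = 374400.00/5760.00 = 65.00 mm.

x̄ = 42.71 mm, ȳ = 65.00 mm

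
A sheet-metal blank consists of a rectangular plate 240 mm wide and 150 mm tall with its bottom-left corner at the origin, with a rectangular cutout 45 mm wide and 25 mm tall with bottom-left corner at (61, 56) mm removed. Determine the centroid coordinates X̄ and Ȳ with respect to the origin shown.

plate: A = 240 × 150 = 36000.00, centroid at (120.00, 75.00).
hole: A = −(45 × 25) = -1125.00, centroid at (83.50, 68.50).
ΣA = 34875.00 mm², ΣAX̄ = 4226062.50 mm³, ΣAȲ = 2622937.50 mm³.
X̄ = 4226062.50/34875.00 = 121.18 mm; Ȳ = 2622937.50/34875.00 = 75.21 mm.

X̄ = 121.18 mm, Ȳ = 75.21 mm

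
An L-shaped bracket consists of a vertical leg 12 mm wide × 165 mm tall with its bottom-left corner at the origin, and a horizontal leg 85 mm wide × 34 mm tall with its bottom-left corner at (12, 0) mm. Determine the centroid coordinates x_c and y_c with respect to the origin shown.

Part | A | x̄ᵢ | ȳᵢ | A·x̄ᵢ | A·ȳᵢ
vertical leg | 1980.00 | 6.00 | 82.50 | 11880.00 | 163350.00
horizontal leg | 2890.00 | 54.50 | 17.00 | 157505.00 | 49130.00
Σ | 4870.00 |  |  | 169385.00 | 212480.00
x_c = 169385.00 / 4870.00 = 34.78 mm
y_c = 212480.00 / 4870.00 = 43.63 mm

x_c = 34.78 mm, y_c = 43.63 mm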